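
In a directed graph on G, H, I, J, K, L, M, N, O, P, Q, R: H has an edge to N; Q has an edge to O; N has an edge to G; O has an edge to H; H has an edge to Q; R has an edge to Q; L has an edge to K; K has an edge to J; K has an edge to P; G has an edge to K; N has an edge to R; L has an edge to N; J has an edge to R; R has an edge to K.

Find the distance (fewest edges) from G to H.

6

Distance 0: G.
Distance 1: K.
Distance 2: J, P.
Distance 3: R.
Distance 4: Q.
Distance 5: O.
Distance 6: H — contains H.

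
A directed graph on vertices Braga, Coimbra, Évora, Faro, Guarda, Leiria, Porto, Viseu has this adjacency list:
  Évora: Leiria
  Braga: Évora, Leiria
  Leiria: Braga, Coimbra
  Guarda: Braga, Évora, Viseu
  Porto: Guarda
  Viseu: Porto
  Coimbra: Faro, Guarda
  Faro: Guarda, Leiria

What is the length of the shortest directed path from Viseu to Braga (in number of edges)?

Distance 0: Viseu.
Distance 1: Porto.
Distance 2: Guarda.
Distance 3: Braga, Évora — contains Braga.

3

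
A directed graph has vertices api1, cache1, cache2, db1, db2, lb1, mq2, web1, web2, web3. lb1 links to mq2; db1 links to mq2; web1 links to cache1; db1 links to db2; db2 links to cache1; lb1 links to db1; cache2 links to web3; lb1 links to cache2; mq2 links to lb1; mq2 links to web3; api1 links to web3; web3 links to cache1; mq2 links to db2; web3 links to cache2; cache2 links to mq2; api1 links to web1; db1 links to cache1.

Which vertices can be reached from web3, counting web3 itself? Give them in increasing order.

Start at web3.
Its neighbours: cache1, cache2.
Then their neighbours: mq2.
Then next layer: db2, lb1.
Then next layer: db1.
Nothing further is reachable.

cache1, cache2, db1, db2, lb1, mq2, web3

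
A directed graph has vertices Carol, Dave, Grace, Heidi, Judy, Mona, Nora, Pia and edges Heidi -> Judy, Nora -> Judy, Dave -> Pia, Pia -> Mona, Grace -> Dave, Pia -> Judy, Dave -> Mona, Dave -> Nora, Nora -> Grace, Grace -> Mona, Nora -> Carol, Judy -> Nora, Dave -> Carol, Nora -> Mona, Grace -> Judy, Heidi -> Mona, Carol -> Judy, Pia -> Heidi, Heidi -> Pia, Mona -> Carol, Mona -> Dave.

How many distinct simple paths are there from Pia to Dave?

Pia→Heidi→Judy→Nora→Grace→Dave
Pia→Heidi→Judy→Nora→Grace→Mona→Dave
Pia→Heidi→Judy→Nora→Mona→Dave
Pia→Heidi→Mona→Carol→Judy→Nora→Grace→Dave
Pia→Heidi→Mona→Dave
Pia→Judy→Nora→Grace→Dave
Pia→Judy→Nora→Grace→Mona→Dave
Pia→Judy→Nora→Mona→Dave
Pia→Mona→Carol→Judy→Nora→Grace→Dave
Pia→Mona→Dave

10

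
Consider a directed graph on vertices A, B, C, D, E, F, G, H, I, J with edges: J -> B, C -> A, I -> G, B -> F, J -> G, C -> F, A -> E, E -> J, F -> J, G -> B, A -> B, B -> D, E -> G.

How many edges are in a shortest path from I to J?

4

Distance 0: I.
Distance 1: G.
Distance 2: B.
Distance 3: D, F.
Distance 4: J — contains J.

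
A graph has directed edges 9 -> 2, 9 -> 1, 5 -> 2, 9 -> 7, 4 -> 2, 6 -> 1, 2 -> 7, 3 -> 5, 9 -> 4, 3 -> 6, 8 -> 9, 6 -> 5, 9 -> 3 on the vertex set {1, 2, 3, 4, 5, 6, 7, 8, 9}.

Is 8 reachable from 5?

Explore from 5.
Distance 1: reach 2.
Distance 2: reach 7.
The search from 5 is exhausted; no directed path reaches 8.

No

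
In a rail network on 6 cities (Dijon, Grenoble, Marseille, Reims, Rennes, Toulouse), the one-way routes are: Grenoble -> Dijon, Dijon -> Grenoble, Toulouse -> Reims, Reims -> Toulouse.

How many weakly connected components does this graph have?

4

From Dijon: component {Dijon, Grenoble}.
From Marseille: component {Marseille}.
From Reims: component {Reims, Toulouse}.
From Rennes: component {Rennes}.
That's 4 components.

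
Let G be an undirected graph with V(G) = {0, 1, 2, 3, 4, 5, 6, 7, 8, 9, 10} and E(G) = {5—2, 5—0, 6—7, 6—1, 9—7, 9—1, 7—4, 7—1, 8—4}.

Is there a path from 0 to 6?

Explore from 0.
Distance 1: reach 5.
Distance 2: reach 2.
The search is exhausted without reaching 6; it lies in a different component.

No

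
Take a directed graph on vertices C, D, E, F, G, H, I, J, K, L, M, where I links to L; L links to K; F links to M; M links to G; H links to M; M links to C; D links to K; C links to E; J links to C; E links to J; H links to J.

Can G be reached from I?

No

Explore from I.
Distance 1: reach L.
Distance 2: reach K.
The search from I is exhausted; no directed path reaches G.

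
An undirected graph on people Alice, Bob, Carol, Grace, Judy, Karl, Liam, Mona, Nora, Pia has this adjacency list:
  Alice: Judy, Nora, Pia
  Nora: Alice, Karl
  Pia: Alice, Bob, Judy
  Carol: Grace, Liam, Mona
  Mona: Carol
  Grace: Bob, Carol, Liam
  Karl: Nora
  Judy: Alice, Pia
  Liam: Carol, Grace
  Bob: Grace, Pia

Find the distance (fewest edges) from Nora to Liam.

Distance 0: Nora.
Distance 1: Alice, Karl.
Distance 2: Judy, Pia.
Distance 3: Bob.
Distance 4: Grace.
Distance 5: Carol, Liam — contains Liam.

5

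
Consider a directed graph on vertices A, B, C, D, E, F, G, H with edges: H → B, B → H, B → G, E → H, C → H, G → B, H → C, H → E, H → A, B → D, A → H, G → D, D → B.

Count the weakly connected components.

From A: component {A, B, C, D, E, G, H}.
From F: component {F}.
That's 2 components.

2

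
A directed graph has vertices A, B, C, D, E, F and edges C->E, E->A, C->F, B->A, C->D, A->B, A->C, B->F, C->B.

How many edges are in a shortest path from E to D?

Distance 0: E.
Distance 1: A.
Distance 2: B, C.
Distance 3: D, F — contains D.

3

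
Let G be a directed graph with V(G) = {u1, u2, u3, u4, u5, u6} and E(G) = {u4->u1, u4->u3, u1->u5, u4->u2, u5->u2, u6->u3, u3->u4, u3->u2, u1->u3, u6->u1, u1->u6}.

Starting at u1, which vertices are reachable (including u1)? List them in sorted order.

Start at u1.
Its neighbours: u3, u5, u6.
Then their neighbours: u2, u4.
Every vertex is now reached.

u1, u2, u3, u4, u5, u6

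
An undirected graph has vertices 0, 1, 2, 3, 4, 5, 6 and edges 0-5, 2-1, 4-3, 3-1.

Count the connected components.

From 0: component {0, 5}.
From 1: component {1, 2, 3, 4}.
From 6: component {6}.
That's 3 components.

3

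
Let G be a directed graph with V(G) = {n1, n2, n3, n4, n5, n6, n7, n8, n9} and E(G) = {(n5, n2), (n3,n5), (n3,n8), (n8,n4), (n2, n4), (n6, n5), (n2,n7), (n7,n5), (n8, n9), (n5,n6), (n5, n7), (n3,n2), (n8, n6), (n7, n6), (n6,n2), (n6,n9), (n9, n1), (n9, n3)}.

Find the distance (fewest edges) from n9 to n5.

2

Distance 0: n9.
Distance 1: n1, n3.
Distance 2: n2, n5, n8 — contains n5.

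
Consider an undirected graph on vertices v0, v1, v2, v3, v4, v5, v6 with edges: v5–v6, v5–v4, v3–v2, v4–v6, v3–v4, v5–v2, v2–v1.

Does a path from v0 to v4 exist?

v0 has no edges, so nothing is reachable from it.

No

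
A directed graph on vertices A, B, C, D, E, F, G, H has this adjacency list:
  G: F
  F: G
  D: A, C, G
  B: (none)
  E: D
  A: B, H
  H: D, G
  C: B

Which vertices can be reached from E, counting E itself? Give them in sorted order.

A, B, C, D, E, F, G, H

Start at E.
Its neighbours: D.
Then their neighbours: A, C, G.
Then next layer: B, F, H.
Every vertex is now reached.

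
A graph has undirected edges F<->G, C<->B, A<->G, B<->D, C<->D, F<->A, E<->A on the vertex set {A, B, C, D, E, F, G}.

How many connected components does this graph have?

From A: component {A, E, F, G}.
From B: component {B, C, D}.
That's 2 components.

2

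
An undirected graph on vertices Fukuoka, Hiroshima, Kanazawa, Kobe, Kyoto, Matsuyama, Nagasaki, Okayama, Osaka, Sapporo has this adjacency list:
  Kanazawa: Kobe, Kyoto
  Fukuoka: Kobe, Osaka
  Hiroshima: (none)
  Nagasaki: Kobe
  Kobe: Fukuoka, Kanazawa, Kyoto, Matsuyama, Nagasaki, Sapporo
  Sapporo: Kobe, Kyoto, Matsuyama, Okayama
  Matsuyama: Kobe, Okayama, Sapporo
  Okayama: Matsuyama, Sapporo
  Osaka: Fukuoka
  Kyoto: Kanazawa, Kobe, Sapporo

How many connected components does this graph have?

From Fukuoka: component {Fukuoka, Kanazawa, Kobe, Kyoto, Matsuyama, Nagasaki, Okayama, Osaka, Sapporo}.
From Hiroshima: component {Hiroshima}.
That's 2 components.

2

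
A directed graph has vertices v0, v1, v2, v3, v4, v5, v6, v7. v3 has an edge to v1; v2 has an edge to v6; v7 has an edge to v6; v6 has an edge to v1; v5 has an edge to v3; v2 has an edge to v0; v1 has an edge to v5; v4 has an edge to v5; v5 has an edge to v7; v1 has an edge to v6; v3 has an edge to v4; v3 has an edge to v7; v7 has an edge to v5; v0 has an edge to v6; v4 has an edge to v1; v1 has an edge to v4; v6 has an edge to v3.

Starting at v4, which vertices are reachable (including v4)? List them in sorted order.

Start at v4.
Its neighbours: v1, v5.
Then their neighbours: v3, v6, v7.
Nothing further is reachable.

v1, v3, v4, v5, v6, v7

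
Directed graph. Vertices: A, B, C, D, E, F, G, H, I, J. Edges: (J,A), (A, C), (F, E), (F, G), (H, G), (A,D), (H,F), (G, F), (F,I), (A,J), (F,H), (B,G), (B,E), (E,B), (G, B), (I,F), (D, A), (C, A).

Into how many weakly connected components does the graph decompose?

2

From A: component {A, C, D, J}.
From B: component {B, E, F, G, H, I}.
That's 2 components.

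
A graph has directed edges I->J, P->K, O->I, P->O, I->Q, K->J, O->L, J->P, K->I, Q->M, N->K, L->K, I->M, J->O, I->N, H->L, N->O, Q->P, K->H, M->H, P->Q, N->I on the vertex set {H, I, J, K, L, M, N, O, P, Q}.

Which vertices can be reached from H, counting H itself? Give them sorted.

Start at H.
Its neighbours: L.
Then their neighbours: K.
Then next layer: I, J.
Then next layer: M, N, O, P, Q.
Every vertex is now reached.

H, I, J, K, L, M, N, O, P, Q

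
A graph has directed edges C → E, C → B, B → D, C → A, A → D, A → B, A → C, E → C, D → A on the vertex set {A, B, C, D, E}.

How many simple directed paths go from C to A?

C→A
C→B→D→A

2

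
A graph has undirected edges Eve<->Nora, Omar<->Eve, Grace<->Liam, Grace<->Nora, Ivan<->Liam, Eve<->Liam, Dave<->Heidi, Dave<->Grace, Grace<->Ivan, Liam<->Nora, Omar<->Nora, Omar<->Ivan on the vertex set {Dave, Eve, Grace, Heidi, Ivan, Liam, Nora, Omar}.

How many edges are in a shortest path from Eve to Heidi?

4

Distance 0: Eve.
Distance 1: Liam, Nora, Omar.
Distance 2: Grace, Ivan.
Distance 3: Dave.
Distance 4: Heidi — contains Heidi.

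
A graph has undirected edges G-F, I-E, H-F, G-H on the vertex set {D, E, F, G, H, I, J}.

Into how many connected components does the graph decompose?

4

From D: component {D}.
From E: component {E, I}.
From F: component {F, G, H}.
From J: component {J}.
That's 4 components.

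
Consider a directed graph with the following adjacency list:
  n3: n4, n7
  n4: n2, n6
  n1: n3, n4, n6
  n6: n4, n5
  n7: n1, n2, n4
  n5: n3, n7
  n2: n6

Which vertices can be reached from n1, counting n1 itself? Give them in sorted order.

Start at n1.
Its neighbours: n3, n4, n6.
Then their neighbours: n2, n5, n7.
Every vertex is now reached.

n1, n2, n3, n4, n5, n6, n7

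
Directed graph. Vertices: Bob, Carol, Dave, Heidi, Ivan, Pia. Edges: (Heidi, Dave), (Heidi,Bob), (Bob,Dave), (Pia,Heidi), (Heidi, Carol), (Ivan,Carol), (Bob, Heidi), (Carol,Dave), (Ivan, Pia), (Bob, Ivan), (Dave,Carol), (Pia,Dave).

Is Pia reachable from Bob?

Yes

Explore from Bob.
Distance 1: reach Dave, Heidi, Ivan.
Distance 2: reach Carol, Pia.
Found Pia.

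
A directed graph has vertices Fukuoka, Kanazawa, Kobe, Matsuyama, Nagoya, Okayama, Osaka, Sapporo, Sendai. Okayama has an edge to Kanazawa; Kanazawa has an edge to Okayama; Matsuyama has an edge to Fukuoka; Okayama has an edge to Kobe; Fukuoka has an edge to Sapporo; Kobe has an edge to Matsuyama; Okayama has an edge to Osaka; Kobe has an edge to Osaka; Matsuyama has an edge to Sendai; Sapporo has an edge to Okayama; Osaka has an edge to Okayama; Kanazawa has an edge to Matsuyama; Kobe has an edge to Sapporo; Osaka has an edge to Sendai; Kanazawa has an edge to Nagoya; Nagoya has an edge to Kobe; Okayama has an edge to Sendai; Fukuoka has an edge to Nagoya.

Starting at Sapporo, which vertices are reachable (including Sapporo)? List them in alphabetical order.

Fukuoka, Kanazawa, Kobe, Matsuyama, Nagoya, Okayama, Osaka, Sapporo, Sendai

Start at Sapporo.
Its neighbours: Okayama.
Then their neighbours: Kanazawa, Kobe, Osaka, Sendai.
Then next layer: Matsuyama, Nagoya.
Then next layer: Fukuoka.
Every vertex is now reached.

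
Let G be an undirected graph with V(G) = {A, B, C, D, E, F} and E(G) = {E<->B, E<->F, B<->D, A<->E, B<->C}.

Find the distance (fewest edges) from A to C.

3

Distance 0: A.
Distance 1: E.
Distance 2: B, F.
Distance 3: C, D — contains C.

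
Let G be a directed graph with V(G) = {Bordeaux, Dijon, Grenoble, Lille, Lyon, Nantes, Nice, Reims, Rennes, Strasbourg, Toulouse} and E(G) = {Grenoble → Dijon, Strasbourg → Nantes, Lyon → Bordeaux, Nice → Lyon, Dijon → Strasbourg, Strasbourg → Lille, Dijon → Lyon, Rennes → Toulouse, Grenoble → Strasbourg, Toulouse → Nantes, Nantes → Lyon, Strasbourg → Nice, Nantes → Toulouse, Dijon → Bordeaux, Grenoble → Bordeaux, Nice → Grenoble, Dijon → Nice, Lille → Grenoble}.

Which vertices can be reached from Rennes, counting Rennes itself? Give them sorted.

Start at Rennes.
Its neighbours: Toulouse.
Then their neighbours: Nantes.
Then next layer: Lyon.
Then next layer: Bordeaux.
Nothing further is reachable.

Bordeaux, Lyon, Nantes, Rennes, Toulouse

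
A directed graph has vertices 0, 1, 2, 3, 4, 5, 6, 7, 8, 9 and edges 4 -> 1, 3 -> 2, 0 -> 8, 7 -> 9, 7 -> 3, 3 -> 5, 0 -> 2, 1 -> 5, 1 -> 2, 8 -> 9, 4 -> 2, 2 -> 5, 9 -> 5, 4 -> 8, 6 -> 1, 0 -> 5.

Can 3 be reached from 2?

Explore from 2.
Distance 1: reach 5.
The search from 2 is exhausted; no directed path reaches 3.

No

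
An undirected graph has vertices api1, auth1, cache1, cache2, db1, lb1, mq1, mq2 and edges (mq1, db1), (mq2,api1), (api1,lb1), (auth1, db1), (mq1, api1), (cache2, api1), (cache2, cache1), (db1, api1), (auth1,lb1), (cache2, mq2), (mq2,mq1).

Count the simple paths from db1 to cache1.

10

db1–api1–cache2–cache1
db1–api1–mq1–mq2–cache2–cache1
db1–api1–mq2–cache2–cache1
db1–auth1–lb1–api1–cache2–cache1
db1–auth1–lb1–api1–mq1–mq2–cache2–cache1
db1–auth1–lb1–api1–mq2–cache2–cache1
db1–mq1–api1–cache2–cache1
db1–mq1–api1–mq2–cache2–cache1
db1–mq1–mq2–api1–cache2–cache1
db1–mq1–mq2–cache2–cache1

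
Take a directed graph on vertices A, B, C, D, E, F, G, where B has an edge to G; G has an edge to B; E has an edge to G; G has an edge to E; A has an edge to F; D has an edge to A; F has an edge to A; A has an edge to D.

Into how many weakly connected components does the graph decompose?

3

From A: component {A, D, F}.
From B: component {B, E, G}.
From C: component {C}.
That's 3 components.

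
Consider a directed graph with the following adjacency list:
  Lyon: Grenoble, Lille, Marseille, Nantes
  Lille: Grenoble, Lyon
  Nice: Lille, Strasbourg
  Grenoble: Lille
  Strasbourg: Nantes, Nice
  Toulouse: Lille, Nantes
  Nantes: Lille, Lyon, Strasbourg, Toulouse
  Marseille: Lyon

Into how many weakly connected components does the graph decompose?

From Grenoble: component {Grenoble, Lille, Lyon, Marseille, Nantes, Nice, Strasbourg, Toulouse}.
That's 1 component.

1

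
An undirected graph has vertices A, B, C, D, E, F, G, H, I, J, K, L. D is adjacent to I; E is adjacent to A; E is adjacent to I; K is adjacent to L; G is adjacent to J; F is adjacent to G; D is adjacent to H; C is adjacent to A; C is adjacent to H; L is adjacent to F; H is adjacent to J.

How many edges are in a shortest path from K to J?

4

Distance 0: K.
Distance 1: L.
Distance 2: F.
Distance 3: G.
Distance 4: J — contains J.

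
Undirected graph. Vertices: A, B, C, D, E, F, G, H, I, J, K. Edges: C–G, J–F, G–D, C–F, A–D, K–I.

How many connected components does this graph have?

5

From A: component {A, C, D, F, G, J}.
From B: component {B}.
From E: component {E}.
From H: component {H}.
From I: component {I, K}.
That's 5 components.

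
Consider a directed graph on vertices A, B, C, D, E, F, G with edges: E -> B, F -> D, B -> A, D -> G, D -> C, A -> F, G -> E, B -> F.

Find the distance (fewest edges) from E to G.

Distance 0: E.
Distance 1: B.
Distance 2: A, F.
Distance 3: D.
Distance 4: C, G — contains G.

4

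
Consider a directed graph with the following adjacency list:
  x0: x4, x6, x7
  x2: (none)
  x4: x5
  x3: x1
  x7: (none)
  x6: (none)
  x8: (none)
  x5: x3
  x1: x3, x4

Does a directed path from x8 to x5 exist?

x8 has no outgoing edges, so nothing is reachable from it.

No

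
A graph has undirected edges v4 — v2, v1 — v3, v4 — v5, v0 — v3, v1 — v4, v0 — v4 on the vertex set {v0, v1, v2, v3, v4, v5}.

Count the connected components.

From v0: component {v0, v1, v2, v3, v4, v5}.
That's 1 component.

1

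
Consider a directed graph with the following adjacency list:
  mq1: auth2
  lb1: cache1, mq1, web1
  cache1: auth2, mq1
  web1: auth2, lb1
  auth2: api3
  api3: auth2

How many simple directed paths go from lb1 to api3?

lb1→cache1→auth2→api3
lb1→cache1→mq1→auth2→api3
lb1→mq1→auth2→api3
lb1→web1→auth2→api3

4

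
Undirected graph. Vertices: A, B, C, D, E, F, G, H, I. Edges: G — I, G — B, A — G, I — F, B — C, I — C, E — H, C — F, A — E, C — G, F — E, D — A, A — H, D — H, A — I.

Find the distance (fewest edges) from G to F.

2

Distance 0: G.
Distance 1: A, B, C, I.
Distance 2: D, E, F, H — contains F.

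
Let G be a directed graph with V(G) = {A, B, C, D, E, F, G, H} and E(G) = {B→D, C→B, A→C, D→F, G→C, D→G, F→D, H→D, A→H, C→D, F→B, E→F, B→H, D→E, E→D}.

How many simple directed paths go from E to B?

E→D→F→B
E→D→G→C→B
E→F→B
E→F→D→G→C→B

4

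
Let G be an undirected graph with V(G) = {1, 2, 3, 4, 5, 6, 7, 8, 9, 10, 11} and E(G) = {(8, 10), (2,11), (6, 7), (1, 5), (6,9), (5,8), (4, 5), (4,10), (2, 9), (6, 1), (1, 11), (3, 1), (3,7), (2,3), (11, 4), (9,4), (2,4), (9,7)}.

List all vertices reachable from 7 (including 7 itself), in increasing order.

1, 2, 3, 4, 5, 6, 7, 8, 9, 10, 11

Start at 7.
Its neighbours: 3, 6, 9.
Then their neighbours: 1, 2, 4.
Then next layer: 5, 10, 11.
Then next layer: 8.
Every vertex is now reached.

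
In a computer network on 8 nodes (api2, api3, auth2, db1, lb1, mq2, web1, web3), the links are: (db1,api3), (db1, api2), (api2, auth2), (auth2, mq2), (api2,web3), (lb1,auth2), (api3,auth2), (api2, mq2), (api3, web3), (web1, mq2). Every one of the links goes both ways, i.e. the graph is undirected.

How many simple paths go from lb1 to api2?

4

lb1–auth2–api2
lb1–auth2–api3–db1–api2
lb1–auth2–api3–web3–api2
lb1–auth2–mq2–api2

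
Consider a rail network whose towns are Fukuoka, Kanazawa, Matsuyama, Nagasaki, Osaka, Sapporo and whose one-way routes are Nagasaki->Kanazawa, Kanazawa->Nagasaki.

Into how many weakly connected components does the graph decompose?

From Fukuoka: component {Fukuoka}.
From Kanazawa: component {Kanazawa, Nagasaki}.
From Matsuyama: component {Matsuyama}.
From Osaka: component {Osaka}.
From Sapporo: component {Sapporo}.
That's 5 components.

5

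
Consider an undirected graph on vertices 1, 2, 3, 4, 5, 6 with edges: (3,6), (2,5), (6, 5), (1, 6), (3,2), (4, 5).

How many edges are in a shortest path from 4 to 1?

3

Distance 0: 4.
Distance 1: 5.
Distance 2: 2, 6.
Distance 3: 1, 3 — contains 1.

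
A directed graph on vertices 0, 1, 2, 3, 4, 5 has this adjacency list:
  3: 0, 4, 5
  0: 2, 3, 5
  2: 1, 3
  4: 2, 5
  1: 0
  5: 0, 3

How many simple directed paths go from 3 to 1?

3→0→2→1
3→4→2→1
3→4→5→0→2→1
3→5→0→2→1

4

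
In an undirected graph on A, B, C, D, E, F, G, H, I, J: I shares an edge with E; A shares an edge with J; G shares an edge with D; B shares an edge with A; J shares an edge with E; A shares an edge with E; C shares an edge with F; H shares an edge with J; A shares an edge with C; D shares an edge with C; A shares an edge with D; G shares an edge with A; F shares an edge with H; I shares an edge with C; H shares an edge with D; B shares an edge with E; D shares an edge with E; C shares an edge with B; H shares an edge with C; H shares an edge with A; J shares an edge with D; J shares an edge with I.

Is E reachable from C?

Explore from C.
Distance 1: reach A, B, D, F, H, I.
Distance 2: reach E, G, J.
Found E.

Yes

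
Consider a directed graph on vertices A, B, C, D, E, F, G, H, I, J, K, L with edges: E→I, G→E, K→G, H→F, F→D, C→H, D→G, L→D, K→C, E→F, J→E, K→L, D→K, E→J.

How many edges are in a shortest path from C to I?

6

Distance 0: C.
Distance 1: H.
Distance 2: F.
Distance 3: D.
Distance 4: G, K.
Distance 5: E, L.
Distance 6: I, J — contains I.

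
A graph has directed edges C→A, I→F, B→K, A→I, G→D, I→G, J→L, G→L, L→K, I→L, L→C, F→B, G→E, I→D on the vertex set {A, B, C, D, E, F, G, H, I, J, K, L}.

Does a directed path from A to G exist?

Explore from A.
Distance 1: reach I.
Distance 2: reach D, F, G, L.
Found G.

Yes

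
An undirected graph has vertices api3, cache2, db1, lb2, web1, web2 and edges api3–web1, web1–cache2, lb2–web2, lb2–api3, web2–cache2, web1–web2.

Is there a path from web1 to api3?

Yes

Explore from web1.
Distance 1: reach api3, cache2, web2.
Found api3.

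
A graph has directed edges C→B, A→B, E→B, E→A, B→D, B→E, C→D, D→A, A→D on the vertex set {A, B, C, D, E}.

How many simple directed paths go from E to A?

2

E→A
E→B→D→A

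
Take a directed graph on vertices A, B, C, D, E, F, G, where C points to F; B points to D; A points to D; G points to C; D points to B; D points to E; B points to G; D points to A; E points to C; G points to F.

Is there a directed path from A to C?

Yes

Explore from A.
Distance 1: reach D.
Distance 2: reach B, E.
Distance 3: reach C, G.
Found C.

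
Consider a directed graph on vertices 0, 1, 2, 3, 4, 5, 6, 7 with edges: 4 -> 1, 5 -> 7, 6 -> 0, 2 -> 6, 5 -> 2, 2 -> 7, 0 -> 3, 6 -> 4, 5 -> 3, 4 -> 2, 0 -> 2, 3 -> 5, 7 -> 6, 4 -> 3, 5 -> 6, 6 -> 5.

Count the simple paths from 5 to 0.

5→2→6→0
5→2→7→6→0
5→6→0
5→7→6→0

4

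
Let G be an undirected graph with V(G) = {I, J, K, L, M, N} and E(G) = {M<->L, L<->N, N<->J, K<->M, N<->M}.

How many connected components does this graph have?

2

From I: component {I}.
From J: component {J, K, L, M, N}.
That's 2 components.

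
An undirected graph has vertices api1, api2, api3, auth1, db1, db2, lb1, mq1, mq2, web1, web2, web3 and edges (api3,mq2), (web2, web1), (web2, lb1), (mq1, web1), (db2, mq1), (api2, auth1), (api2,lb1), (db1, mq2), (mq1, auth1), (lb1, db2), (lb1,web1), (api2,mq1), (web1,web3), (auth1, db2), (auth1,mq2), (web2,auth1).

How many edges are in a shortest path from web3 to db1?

5

Distance 0: web3.
Distance 1: web1.
Distance 2: lb1, mq1, web2.
Distance 3: api2, auth1, db2.
Distance 4: mq2.
Distance 5: api3, db1 — contains db1.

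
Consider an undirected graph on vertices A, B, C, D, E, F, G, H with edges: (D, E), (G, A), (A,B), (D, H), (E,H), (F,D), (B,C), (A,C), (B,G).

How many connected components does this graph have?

2

From A: component {A, B, C, G}.
From D: component {D, E, F, H}.
That's 2 components.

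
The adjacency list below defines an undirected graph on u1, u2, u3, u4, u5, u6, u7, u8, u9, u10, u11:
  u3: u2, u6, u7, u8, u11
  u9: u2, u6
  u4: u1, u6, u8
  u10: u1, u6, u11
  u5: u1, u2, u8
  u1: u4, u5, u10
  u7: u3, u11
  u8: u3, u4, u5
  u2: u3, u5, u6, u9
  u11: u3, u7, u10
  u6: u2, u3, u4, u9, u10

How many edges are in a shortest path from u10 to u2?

2

Distance 0: u10.
Distance 1: u1, u6, u11.
Distance 2: u2, u3, u4, u5, u7, u9 — contains u2.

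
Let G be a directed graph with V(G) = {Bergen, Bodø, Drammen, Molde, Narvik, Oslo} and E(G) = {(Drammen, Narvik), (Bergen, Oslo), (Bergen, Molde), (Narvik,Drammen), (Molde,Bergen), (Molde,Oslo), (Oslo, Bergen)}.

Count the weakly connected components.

From Bergen: component {Bergen, Molde, Oslo}.
From Bodø: component {Bodø}.
From Drammen: component {Drammen, Narvik}.
That's 3 components.

3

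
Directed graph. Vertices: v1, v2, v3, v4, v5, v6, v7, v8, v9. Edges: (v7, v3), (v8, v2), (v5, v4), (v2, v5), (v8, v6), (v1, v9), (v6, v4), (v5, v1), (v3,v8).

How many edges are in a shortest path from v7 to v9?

Distance 0: v7.
Distance 1: v3.
Distance 2: v8.
Distance 3: v2, v6.
Distance 4: v4, v5.
Distance 5: v1.
Distance 6: v9 — contains v9.

6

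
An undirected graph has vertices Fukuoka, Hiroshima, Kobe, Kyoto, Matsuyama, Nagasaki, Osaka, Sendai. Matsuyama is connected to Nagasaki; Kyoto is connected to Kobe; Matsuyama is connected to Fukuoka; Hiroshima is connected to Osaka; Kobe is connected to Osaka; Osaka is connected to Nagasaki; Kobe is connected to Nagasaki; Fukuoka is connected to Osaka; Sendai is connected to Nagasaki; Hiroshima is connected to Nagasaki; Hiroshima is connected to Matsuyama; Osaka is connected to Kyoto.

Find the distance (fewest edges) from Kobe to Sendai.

Distance 0: Kobe.
Distance 1: Kyoto, Nagasaki, Osaka.
Distance 2: Fukuoka, Hiroshima, Matsuyama, Sendai — contains Sendai.

2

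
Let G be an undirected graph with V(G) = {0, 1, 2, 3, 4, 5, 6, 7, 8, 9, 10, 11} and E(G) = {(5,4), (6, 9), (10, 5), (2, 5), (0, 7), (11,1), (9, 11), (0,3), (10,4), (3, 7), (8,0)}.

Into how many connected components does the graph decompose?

3

From 0: component {0, 3, 7, 8}.
From 1: component {1, 6, 9, 11}.
From 2: component {2, 4, 5, 10}.
That's 3 components.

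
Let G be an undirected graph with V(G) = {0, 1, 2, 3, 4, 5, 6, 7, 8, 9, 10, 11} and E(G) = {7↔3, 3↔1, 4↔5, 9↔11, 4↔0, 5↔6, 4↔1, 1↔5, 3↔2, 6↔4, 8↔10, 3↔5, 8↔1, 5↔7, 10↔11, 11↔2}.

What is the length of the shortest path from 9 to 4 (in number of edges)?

Distance 0: 9.
Distance 1: 11.
Distance 2: 2, 10.
Distance 3: 3, 8.
Distance 4: 1, 5, 7.
Distance 5: 4, 6 — contains 4.

5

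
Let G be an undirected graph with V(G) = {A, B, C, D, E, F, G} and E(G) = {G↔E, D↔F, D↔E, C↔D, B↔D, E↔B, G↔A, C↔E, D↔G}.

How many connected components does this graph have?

1

From A: component {A, B, C, D, E, F, G}.
That's 1 component.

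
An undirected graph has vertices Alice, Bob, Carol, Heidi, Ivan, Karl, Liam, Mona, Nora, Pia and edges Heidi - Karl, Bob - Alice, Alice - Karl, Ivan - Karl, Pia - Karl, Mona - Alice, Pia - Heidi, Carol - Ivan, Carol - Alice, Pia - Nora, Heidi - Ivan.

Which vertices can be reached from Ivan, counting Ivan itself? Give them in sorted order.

Start at Ivan.
Its neighbours: Carol, Heidi, Karl.
Then their neighbours: Alice, Pia.
Then next layer: Bob, Mona, Nora.
Nothing further is reachable.

Alice, Bob, Carol, Heidi, Ivan, Karl, Mona, Nora, Pia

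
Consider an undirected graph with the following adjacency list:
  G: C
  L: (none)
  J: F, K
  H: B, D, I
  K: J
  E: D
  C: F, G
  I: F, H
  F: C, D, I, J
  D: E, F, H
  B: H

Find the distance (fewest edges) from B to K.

5

Distance 0: B.
Distance 1: H.
Distance 2: D, I.
Distance 3: E, F.
Distance 4: C, J.
Distance 5: G, K — contains K.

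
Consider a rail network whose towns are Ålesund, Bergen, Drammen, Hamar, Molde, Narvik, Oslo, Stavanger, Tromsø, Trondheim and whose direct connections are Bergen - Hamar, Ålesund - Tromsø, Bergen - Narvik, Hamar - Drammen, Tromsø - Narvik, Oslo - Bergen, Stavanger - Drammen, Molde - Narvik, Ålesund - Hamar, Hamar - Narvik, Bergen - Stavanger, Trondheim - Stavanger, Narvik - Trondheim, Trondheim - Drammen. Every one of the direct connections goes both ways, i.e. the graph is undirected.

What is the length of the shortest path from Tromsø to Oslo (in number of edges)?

Distance 0: Tromsø.
Distance 1: Ålesund, Narvik.
Distance 2: Bergen, Hamar, Molde, Trondheim.
Distance 3: Drammen, Oslo, Stavanger — contains Oslo.

3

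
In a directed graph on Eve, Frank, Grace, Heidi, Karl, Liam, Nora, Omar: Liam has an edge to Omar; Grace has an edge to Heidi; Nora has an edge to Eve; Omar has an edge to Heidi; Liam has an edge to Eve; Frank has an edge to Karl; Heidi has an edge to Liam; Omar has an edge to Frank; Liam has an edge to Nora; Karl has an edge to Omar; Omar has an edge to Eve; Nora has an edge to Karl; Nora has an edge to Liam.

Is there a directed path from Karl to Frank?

Explore from Karl.
Distance 1: reach Omar.
Distance 2: reach Eve, Frank, Heidi.
Found Frank.

Yes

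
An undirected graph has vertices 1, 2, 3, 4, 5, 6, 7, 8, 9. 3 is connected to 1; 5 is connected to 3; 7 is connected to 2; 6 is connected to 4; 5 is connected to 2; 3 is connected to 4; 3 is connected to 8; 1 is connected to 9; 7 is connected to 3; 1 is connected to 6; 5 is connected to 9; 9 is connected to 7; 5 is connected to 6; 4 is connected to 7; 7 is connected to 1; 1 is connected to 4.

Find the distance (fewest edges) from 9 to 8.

3

Distance 0: 9.
Distance 1: 1, 5, 7.
Distance 2: 2, 3, 4, 6.
Distance 3: 8 — contains 8.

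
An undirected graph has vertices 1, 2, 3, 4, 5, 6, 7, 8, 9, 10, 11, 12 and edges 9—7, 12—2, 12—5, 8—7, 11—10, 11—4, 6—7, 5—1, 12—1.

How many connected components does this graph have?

From 1: component {1, 2, 5, 12}.
From 3: component {3}.
From 4: component {4, 10, 11}.
From 6: component {6, 7, 8, 9}.
That's 4 components.

4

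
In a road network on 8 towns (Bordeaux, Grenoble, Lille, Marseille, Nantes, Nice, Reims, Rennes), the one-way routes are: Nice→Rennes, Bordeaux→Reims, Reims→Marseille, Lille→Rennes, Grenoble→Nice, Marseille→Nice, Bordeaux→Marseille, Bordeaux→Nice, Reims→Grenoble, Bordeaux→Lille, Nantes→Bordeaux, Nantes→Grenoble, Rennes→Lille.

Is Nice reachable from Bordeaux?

Explore from Bordeaux.
Distance 1: reach Lille, Marseille, Nice, Reims.
Found Nice.

Yes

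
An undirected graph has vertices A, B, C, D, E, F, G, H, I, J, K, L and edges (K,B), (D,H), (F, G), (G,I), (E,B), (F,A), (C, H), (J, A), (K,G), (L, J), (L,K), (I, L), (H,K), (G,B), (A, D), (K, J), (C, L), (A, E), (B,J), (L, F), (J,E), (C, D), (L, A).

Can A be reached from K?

Explore from K.
Distance 1: reach B, G, H, J, L.
Distance 2: reach A, C, D, E, F, I.
Found A.

Yes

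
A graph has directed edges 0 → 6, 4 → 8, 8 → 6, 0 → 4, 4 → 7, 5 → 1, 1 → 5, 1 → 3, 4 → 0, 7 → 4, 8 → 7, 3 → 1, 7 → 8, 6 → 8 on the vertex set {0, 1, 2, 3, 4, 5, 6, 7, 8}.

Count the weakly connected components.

3

From 0: component {0, 4, 6, 7, 8}.
From 1: component {1, 3, 5}.
From 2: component {2}.
That's 3 components.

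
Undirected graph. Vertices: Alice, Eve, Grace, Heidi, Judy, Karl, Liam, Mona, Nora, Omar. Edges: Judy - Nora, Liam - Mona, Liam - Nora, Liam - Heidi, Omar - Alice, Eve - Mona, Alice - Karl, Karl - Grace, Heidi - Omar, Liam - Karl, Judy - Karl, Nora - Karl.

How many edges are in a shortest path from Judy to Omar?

3

Distance 0: Judy.
Distance 1: Karl, Nora.
Distance 2: Alice, Grace, Liam.
Distance 3: Heidi, Mona, Omar — contains Omar.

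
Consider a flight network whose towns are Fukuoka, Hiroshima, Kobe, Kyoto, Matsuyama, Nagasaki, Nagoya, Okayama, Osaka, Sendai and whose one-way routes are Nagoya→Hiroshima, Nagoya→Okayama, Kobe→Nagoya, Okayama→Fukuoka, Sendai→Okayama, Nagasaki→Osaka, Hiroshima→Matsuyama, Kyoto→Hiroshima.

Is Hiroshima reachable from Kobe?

Explore from Kobe.
Distance 1: reach Nagoya.
Distance 2: reach Hiroshima, Okayama.
Found Hiroshima.

Yes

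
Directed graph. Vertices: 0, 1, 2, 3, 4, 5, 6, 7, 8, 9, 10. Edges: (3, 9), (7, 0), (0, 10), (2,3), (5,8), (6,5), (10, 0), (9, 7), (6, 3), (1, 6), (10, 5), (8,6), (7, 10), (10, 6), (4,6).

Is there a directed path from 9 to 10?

Yes

Explore from 9.
Distance 1: reach 7.
Distance 2: reach 0, 10.
Found 10.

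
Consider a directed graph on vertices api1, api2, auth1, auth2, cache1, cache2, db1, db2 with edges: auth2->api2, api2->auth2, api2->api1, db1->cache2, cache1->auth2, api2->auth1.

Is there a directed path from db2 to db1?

db2 has no outgoing edges, so nothing is reachable from it.

No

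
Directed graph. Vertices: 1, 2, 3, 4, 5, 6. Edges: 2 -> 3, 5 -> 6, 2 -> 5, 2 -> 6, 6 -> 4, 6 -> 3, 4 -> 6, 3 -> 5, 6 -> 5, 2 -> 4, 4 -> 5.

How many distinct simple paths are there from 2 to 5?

8

2→3→5
2→4→5
2→4→6→3→5
2→4→6→5
2→5
2→6→3→5
2→6→4→5
2→6→5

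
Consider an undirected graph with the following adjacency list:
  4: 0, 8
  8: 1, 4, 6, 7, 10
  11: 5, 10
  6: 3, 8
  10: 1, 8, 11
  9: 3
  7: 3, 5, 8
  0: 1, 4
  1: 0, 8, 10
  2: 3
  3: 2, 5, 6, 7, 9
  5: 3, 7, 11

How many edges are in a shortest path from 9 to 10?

4

Distance 0: 9.
Distance 1: 3.
Distance 2: 2, 5, 6, 7.
Distance 3: 8, 11.
Distance 4: 1, 4, 10 — contains 10.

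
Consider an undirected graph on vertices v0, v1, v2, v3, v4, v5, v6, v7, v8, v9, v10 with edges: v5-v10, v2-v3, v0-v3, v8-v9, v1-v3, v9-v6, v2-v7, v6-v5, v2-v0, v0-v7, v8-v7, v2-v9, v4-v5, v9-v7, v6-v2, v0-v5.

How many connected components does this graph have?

From v0: component {v0, v1, v2, v3, v4, v5, v6, v7, v8, v9, v10}.
That's 1 component.

1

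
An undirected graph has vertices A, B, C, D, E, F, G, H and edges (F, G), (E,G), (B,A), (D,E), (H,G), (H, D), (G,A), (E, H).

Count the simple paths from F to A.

F–G–A

1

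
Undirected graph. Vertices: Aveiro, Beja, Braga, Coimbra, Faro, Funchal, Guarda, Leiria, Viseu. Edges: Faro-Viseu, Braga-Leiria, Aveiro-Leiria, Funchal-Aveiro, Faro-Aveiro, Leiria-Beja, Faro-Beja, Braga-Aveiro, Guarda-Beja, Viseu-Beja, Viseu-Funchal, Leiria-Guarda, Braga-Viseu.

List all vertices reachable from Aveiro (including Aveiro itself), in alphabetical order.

Aveiro, Beja, Braga, Faro, Funchal, Guarda, Leiria, Viseu

Start at Aveiro.
Its neighbours: Braga, Faro, Funchal, Leiria.
Then their neighbours: Beja, Guarda, Viseu.
Nothing further is reachable.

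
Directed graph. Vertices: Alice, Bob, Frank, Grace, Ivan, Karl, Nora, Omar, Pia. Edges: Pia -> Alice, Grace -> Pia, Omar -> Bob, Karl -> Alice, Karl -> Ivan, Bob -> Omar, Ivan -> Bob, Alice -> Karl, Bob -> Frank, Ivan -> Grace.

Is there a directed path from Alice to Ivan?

Explore from Alice.
Distance 1: reach Karl.
Distance 2: reach Ivan.
Found Ivan.

Yes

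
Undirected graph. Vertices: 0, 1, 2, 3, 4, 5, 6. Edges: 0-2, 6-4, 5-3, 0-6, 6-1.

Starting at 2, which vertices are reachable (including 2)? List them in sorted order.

Start at 2.
Its neighbours: 0.
Then their neighbours: 6.
Then next layer: 1, 4.
Nothing further is reachable.

0, 1, 2, 4, 6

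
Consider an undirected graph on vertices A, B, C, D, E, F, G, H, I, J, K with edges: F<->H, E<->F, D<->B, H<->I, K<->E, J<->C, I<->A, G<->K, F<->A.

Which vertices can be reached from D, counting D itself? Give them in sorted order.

B, D

Start at D.
Its neighbours: B.
Nothing further is reachable.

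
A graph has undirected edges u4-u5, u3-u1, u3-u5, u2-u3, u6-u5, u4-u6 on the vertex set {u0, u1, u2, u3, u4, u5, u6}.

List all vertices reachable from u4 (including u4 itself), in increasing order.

u1, u2, u3, u4, u5, u6

Start at u4.
Its neighbours: u5, u6.
Then their neighbours: u3.
Then next layer: u1, u2.
Nothing further is reachable.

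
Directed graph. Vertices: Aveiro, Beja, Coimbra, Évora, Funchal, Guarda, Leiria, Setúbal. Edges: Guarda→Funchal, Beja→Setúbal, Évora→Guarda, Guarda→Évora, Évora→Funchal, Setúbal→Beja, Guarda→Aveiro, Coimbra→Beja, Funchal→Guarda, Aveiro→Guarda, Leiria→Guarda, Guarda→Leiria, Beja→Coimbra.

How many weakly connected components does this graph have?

From Aveiro: component {Aveiro, Évora, Funchal, Guarda, Leiria}.
From Beja: component {Beja, Coimbra, Setúbal}.
That's 2 components.

2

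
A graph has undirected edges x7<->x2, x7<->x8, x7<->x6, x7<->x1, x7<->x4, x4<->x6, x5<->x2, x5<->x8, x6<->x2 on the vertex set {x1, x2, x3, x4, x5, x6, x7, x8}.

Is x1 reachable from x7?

Yes

Explore from x7.
Distance 1: reach x1, x2, x4, x6, x8.
Found x1.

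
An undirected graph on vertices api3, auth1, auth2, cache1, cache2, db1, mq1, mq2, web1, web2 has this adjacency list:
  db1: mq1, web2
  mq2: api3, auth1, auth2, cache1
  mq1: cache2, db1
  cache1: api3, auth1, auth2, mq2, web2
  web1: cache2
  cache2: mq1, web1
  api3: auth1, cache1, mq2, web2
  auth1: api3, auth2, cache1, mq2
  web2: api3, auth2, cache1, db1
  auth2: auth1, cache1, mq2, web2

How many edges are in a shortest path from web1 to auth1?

Distance 0: web1.
Distance 1: cache2.
Distance 2: mq1.
Distance 3: db1.
Distance 4: web2.
Distance 5: api3, auth2, cache1.
Distance 6: auth1, mq2 — contains auth1.

6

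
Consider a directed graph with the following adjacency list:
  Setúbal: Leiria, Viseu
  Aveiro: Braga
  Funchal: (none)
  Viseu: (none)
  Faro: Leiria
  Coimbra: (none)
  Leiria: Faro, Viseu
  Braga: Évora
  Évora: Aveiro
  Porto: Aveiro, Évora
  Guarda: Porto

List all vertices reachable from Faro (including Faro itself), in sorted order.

Faro, Leiria, Viseu

Start at Faro.
Its neighbours: Leiria.
Then their neighbours: Viseu.
Nothing further is reachable.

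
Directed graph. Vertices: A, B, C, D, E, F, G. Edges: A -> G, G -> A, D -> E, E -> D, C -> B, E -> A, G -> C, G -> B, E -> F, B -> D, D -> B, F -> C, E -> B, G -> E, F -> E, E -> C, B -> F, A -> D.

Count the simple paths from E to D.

E→A→D
E→A→G→B→D
E→A→G→C→B→D
E→B→D
E→C→B→D
E→D
E→F→C→B→D

7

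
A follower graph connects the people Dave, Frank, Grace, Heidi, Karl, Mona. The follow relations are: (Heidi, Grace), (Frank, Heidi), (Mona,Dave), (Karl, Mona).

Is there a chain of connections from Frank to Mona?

Explore from Frank.
Distance 1: reach Heidi.
Distance 2: reach Grace.
The search from Frank is exhausted; no directed path reaches Mona.

No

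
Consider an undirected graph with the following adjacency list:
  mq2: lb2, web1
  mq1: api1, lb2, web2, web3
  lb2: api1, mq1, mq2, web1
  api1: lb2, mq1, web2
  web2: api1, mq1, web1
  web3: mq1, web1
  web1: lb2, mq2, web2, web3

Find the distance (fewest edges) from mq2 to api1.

Distance 0: mq2.
Distance 1: lb2, web1.
Distance 2: api1, mq1, web2, web3 — contains api1.

2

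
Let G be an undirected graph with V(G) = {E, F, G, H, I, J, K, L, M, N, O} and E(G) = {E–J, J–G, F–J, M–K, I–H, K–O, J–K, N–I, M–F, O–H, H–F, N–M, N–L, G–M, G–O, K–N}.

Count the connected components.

1

From E: component {E, F, G, H, I, J, K, L, M, N, O}.
That's 1 component.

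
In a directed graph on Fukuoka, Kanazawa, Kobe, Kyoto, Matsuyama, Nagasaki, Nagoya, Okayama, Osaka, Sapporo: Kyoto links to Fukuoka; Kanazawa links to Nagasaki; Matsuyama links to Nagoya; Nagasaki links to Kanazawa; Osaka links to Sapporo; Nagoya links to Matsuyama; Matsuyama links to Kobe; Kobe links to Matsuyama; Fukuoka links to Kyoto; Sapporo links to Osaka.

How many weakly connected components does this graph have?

From Fukuoka: component {Fukuoka, Kyoto}.
From Kanazawa: component {Kanazawa, Nagasaki}.
From Kobe: component {Kobe, Matsuyama, Nagoya}.
From Okayama: component {Okayama}.
From Osaka: component {Osaka, Sapporo}.
That's 5 components.

5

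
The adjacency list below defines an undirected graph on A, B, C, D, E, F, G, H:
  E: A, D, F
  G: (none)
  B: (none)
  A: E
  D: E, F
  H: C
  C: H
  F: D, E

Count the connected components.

From A: component {A, D, E, F}.
From B: component {B}.
From C: component {C, H}.
From G: component {G}.
That's 4 components.

4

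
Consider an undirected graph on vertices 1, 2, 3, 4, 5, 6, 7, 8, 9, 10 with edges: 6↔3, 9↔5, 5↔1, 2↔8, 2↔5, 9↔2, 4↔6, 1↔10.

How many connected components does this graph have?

3

From 1: component {1, 2, 5, 8, 9, 10}.
From 3: component {3, 4, 6}.
From 7: component {7}.
That's 3 components.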